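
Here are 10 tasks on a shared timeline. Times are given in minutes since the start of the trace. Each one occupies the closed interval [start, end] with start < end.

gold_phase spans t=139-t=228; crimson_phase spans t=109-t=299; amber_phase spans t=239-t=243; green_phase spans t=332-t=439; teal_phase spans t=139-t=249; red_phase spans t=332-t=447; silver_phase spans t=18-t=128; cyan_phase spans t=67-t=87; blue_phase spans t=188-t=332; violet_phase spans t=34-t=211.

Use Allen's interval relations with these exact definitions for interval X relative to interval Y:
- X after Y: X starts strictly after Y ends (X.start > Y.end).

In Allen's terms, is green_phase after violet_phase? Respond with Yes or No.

Yes

green_phase = [t=332, t=439], violet_phase = [t=34, t=211].
Actual relation of green_phase to violet_phase: after.
Asked whether 'after' holds → Yes.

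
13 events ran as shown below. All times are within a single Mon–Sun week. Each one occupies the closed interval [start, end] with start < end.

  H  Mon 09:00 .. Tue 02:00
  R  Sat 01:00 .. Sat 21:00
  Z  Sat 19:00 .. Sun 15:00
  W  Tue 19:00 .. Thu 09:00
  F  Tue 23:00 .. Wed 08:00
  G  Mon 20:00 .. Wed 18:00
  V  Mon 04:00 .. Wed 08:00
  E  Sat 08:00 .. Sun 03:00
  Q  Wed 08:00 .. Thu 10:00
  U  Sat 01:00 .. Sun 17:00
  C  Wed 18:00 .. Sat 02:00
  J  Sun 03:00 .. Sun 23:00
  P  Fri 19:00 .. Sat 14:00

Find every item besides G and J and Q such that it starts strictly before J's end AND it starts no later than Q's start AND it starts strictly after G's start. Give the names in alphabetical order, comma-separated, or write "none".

Conditions: its start is strictly before J's end (X.start < Sun 23:00) AND its start is no later than Q's start (X.start <= Wed 08:00) AND its start is strictly after G's start (X.start > Mon 20:00).
C: start Wed 18:00 < Sun 23:00? ✓; start Wed 18:00 <= Wed 08:00? ✗; start Wed 18:00 > Mon 20:00? ✓ → no.
E: start Sat 08:00 < Sun 23:00? ✓; start Sat 08:00 <= Wed 08:00? ✗; start Sat 08:00 > Mon 20:00? ✓ → no.
F: start Tue 23:00 < Sun 23:00? ✓; start Tue 23:00 <= Wed 08:00? ✓; start Tue 23:00 > Mon 20:00? ✓ → yes.
H: start Mon 09:00 < Sun 23:00? ✓; start Mon 09:00 <= Wed 08:00? ✓; start Mon 09:00 > Mon 20:00? ✗ → no.
P: start Fri 19:00 < Sun 23:00? ✓; start Fri 19:00 <= Wed 08:00? ✗; start Fri 19:00 > Mon 20:00? ✓ → no.
R: start Sat 01:00 < Sun 23:00? ✓; start Sat 01:00 <= Wed 08:00? ✗; start Sat 01:00 > Mon 20:00? ✓ → no.
U: start Sat 01:00 < Sun 23:00? ✓; start Sat 01:00 <= Wed 08:00? ✗; start Sat 01:00 > Mon 20:00? ✓ → no.
V: start Mon 04:00 < Sun 23:00? ✓; start Mon 04:00 <= Wed 08:00? ✓; start Mon 04:00 > Mon 20:00? ✗ → no.
W: start Tue 19:00 < Sun 23:00? ✓; start Tue 19:00 <= Wed 08:00? ✓; start Tue 19:00 > Mon 20:00? ✓ → yes.
Z: start Sat 19:00 < Sun 23:00? ✓; start Sat 19:00 <= Wed 08:00? ✗; start Sat 19:00 > Mon 20:00? ✓ → no.
Result: F, W.

F, W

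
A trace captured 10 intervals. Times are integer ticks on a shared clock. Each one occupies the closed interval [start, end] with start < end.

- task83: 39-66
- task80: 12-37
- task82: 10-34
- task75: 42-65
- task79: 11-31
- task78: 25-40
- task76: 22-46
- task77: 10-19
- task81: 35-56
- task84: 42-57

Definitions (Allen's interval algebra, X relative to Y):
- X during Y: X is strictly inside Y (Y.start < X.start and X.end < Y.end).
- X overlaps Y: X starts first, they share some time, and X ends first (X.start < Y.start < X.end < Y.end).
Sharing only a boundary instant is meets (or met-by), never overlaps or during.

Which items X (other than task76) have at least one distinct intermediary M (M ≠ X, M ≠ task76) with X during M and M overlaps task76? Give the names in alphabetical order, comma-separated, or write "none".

task79

Target task76 = [22, 46].
Intermediaries M with M overlaps task76: task79, task80, task82.
Via task79 — items with X during task79: none.
Via task80 — items with X during task80: none.
Via task82 — items with X during task82: task79.
Union: task79.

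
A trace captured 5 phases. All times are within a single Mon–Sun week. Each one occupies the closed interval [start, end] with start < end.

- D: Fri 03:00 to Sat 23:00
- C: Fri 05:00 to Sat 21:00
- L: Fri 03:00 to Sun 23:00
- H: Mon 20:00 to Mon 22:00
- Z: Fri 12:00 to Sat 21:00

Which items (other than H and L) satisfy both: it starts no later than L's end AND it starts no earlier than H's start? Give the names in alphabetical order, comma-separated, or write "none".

C, D, Z

Conditions: its start is no later than L's end (X.start <= Sun 23:00) AND its start is no earlier than H's start (X.start >= Mon 20:00).
C: start Fri 05:00 <= Sun 23:00? ✓; start Fri 05:00 >= Mon 20:00? ✓ → yes.
D: start Fri 03:00 <= Sun 23:00? ✓; start Fri 03:00 >= Mon 20:00? ✓ → yes.
Z: start Fri 12:00 <= Sun 23:00? ✓; start Fri 12:00 >= Mon 20:00? ✓ → yes.
Result: C, D, Z.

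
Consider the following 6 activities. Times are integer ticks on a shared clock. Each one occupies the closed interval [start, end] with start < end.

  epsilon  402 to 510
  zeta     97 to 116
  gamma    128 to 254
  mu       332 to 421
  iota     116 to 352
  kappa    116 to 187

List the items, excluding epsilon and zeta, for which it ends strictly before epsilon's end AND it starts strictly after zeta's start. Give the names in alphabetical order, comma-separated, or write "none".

gamma, iota, kappa, mu

Conditions: its end is strictly before epsilon's end (X.end < 510) AND its start is strictly after zeta's start (X.start > 97).
gamma: end 254 < 510? ✓; start 128 > 97? ✓ → yes.
iota: end 352 < 510? ✓; start 116 > 97? ✓ → yes.
kappa: end 187 < 510? ✓; start 116 > 97? ✓ → yes.
mu: end 421 < 510? ✓; start 332 > 97? ✓ → yes.
Result: gamma, iota, kappa, mu.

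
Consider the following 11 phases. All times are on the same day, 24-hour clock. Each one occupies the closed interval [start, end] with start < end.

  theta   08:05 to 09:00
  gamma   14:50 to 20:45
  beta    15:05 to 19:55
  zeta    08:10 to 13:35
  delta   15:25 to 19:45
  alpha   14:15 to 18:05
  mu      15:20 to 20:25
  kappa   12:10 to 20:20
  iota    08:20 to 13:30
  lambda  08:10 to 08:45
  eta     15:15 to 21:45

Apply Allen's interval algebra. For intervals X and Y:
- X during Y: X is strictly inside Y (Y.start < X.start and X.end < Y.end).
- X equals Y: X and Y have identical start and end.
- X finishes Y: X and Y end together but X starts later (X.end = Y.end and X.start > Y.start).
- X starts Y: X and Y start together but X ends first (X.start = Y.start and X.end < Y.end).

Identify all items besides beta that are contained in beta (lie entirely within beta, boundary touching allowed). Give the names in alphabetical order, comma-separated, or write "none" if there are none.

Target beta = [15:05, 19:55].
alpha [14:15, 18:05] → overlaps → no.
delta [15:25, 19:45] → during → yes.
eta [15:15, 21:45] → overlapped-by → no.
gamma [14:50, 20:45] → contains → no.
iota [08:20, 13:30] → before → no.
kappa [12:10, 20:20] → contains → no.
lambda [08:10, 08:45] → before → no.
mu [15:20, 20:25] → overlapped-by → no.
theta [08:05, 09:00] → before → no.
zeta [08:10, 13:35] → before → no.
Result: delta.

delta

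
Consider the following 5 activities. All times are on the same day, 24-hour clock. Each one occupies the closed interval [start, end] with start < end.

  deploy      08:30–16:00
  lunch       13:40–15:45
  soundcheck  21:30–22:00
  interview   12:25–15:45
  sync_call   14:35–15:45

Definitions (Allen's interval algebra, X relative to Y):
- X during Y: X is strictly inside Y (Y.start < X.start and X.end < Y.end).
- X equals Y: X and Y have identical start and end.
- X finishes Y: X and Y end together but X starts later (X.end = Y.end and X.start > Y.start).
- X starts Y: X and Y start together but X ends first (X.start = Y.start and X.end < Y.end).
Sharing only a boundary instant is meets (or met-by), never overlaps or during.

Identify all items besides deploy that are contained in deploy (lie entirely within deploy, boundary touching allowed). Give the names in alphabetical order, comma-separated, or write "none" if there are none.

interview, lunch, sync_call

Target deploy = [08:30, 16:00].
interview [12:25, 15:45] → during → yes.
lunch [13:40, 15:45] → during → yes.
soundcheck [21:30, 22:00] → after → no.
sync_call [14:35, 15:45] → during → yes.
Result: interview, lunch, sync_call.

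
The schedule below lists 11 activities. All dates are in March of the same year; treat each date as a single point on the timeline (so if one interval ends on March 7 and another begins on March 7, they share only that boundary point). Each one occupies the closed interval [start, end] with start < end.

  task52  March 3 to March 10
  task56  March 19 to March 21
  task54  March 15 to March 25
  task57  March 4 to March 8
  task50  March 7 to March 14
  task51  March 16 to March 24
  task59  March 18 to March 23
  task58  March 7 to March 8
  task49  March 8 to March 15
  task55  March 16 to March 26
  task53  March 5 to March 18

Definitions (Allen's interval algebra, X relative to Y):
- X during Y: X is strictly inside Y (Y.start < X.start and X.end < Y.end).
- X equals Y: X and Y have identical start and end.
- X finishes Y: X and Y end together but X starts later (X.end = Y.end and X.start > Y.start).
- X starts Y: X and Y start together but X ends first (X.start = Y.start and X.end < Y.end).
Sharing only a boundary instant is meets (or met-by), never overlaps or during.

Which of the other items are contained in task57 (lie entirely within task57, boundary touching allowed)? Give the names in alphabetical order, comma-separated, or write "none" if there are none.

task58

Target task57 = [March 4, March 8].
task49 [March 8, March 15] → met-by → no.
task50 [March 7, March 14] → overlapped-by → no.
task51 [March 16, March 24] → after → no.
task52 [March 3, March 10] → contains → no.
task53 [March 5, March 18] → overlapped-by → no.
task54 [March 15, March 25] → after → no.
task55 [March 16, March 26] → after → no.
task56 [March 19, March 21] → after → no.
task58 [March 7, March 8] → finishes → yes.
task59 [March 18, March 23] → after → no.
Result: task58.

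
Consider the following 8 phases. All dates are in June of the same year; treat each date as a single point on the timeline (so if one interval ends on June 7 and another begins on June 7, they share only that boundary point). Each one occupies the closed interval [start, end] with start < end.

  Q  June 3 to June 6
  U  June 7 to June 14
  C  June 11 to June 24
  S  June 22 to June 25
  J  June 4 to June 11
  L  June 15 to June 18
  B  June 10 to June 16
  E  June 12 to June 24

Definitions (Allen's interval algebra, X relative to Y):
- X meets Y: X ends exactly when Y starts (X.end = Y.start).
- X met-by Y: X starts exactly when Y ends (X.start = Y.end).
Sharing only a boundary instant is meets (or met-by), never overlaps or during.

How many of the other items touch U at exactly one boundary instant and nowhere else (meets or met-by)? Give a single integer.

0

Target U = [June 7, June 14].
B [June 10, June 16] → overlapped-by → no.
C [June 11, June 24] → overlapped-by → no.
E [June 12, June 24] → overlapped-by → no.
J [June 4, June 11] → overlaps → no.
L [June 15, June 18] → after → no.
Q [June 3, June 6] → before → no.
S [June 22, June 25] → after → no.
Total: 0.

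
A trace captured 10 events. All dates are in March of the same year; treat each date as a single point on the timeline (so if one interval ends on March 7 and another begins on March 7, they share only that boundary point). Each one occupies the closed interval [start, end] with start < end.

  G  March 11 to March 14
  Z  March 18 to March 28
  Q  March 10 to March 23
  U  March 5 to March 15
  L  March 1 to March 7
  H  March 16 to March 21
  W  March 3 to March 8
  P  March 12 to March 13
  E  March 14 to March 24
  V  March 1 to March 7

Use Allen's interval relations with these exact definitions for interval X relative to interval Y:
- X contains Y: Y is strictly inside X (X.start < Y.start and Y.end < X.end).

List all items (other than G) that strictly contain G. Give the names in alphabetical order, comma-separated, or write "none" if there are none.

Q, U

Target G = [March 11, March 14].
E [March 14, March 24] → met-by → no.
H [March 16, March 21] → after → no.
L [March 1, March 7] → before → no.
P [March 12, March 13] → during → no.
Q [March 10, March 23] → contains → yes.
U [March 5, March 15] → contains → yes.
V [March 1, March 7] → before → no.
W [March 3, March 8] → before → no.
Z [March 18, March 28] → after → no.
Result: Q, U.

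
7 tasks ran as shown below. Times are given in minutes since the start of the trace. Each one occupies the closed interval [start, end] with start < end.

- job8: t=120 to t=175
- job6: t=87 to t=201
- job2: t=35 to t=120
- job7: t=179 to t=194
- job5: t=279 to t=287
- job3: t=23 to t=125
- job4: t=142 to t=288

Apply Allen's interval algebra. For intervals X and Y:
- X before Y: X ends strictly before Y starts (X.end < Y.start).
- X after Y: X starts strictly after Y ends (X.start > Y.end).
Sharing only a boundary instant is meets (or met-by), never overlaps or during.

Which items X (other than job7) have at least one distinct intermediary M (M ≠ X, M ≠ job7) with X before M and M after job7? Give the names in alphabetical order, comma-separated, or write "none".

Target job7 = [t=179, t=194].
Intermediaries M with M after job7: job5.
Via job5 — items with X before job5: job2, job3, job6, job8.
Union: job2, job3, job6, job8.

job2, job3, job6, job8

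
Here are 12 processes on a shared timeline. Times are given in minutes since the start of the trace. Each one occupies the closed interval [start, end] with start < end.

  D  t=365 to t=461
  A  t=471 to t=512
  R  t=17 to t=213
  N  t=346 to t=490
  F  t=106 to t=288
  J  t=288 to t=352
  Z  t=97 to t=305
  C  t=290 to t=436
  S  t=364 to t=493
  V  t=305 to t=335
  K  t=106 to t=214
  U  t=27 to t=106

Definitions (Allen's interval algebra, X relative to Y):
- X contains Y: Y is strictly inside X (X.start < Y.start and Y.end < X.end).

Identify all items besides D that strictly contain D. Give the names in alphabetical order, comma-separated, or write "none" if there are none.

N, S

Target D = [t=365, t=461].
A [t=471, t=512] → after → no.
C [t=290, t=436] → overlaps → no.
F [t=106, t=288] → before → no.
J [t=288, t=352] → before → no.
K [t=106, t=214] → before → no.
N [t=346, t=490] → contains → yes.
R [t=17, t=213] → before → no.
S [t=364, t=493] → contains → yes.
U [t=27, t=106] → before → no.
V [t=305, t=335] → before → no.
Z [t=97, t=305] → before → no.
Result: N, S.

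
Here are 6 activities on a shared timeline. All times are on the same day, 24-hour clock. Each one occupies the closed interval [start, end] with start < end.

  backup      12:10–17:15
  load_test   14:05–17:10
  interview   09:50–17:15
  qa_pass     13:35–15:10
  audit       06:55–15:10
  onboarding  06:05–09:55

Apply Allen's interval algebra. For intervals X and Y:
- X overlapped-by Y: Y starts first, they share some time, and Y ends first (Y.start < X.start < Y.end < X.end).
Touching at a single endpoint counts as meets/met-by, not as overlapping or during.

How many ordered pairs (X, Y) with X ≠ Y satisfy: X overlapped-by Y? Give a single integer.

Checking all 30 ordered pairs for relation 'overlapped-by'; matching pairs in alphabetical order:
(audit, onboarding): audit overlapped-by onboarding ✓
(backup, audit): backup overlapped-by audit ✓
(interview, audit): interview overlapped-by audit ✓
(interview, onboarding): interview overlapped-by onboarding ✓
(load_test, audit): load_test overlapped-by audit ✓
(load_test, qa_pass): load_test overlapped-by qa_pass ✓
Count: 6.

6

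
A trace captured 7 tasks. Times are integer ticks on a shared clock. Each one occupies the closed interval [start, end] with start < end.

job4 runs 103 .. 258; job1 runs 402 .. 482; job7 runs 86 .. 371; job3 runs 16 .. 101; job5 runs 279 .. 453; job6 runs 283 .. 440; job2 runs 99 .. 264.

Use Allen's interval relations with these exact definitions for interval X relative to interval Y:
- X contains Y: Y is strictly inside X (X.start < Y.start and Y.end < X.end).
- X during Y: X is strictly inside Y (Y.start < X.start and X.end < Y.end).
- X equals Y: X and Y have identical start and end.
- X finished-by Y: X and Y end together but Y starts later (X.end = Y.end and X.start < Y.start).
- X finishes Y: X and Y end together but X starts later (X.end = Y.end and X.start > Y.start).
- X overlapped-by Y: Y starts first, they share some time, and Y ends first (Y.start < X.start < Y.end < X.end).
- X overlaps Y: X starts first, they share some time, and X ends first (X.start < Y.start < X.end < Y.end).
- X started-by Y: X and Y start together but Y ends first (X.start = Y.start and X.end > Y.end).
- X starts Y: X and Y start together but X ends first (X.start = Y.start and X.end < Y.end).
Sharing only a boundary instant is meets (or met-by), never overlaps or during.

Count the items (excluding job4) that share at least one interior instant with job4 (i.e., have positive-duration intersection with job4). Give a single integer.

Target job4 = [103, 258].
job1 [402, 482] → after → no.
job2 [99, 264] → contains → counts.
job3 [16, 101] → before → no.
job5 [279, 453] → after → no.
job6 [283, 440] → after → no.
job7 [86, 371] → contains → counts.
Total: 2.

2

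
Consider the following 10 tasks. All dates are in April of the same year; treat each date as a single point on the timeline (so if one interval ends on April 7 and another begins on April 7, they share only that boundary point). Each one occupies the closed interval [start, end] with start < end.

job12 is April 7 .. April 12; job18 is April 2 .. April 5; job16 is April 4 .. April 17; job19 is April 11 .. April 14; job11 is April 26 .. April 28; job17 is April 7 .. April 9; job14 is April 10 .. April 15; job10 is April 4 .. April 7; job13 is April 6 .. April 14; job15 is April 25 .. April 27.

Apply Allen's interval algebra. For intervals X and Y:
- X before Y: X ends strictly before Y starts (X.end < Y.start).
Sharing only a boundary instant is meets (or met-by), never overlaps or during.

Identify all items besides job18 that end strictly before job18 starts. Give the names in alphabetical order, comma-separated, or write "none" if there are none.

Target job18 = [April 2, April 5].
job10 [April 4, April 7] → overlapped-by → no.
job11 [April 26, April 28] → after → no.
job12 [April 7, April 12] → after → no.
job13 [April 6, April 14] → after → no.
job14 [April 10, April 15] → after → no.
job15 [April 25, April 27] → after → no.
job16 [April 4, April 17] → overlapped-by → no.
job17 [April 7, April 9] → after → no.
job19 [April 11, April 14] → after → no.
Result: none.

none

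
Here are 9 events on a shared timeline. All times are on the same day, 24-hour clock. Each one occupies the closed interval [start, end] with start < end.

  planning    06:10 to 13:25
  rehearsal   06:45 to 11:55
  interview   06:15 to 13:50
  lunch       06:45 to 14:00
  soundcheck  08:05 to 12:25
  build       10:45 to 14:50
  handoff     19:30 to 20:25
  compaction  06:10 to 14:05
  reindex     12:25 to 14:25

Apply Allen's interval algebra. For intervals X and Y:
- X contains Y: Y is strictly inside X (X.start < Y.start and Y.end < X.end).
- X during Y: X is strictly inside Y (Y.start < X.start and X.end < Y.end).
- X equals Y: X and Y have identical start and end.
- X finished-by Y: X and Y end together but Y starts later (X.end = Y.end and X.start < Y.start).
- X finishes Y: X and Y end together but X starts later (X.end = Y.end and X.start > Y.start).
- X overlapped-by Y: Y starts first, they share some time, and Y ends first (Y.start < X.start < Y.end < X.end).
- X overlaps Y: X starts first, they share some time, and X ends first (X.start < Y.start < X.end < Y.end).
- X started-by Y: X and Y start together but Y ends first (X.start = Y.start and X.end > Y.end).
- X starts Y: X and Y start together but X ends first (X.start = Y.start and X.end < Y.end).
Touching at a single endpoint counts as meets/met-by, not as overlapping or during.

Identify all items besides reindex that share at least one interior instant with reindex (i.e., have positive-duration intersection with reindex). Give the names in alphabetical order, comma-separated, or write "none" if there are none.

build, compaction, interview, lunch, planning

Target reindex = [12:25, 14:25].
build [10:45, 14:50] → contains → yes.
compaction [06:10, 14:05] → overlaps → yes.
handoff [19:30, 20:25] → after → no.
interview [06:15, 13:50] → overlaps → yes.
lunch [06:45, 14:00] → overlaps → yes.
planning [06:10, 13:25] → overlaps → yes.
rehearsal [06:45, 11:55] → before → no.
soundcheck [08:05, 12:25] → meets → no.
Result: build, compaction, interview, lunch, planning.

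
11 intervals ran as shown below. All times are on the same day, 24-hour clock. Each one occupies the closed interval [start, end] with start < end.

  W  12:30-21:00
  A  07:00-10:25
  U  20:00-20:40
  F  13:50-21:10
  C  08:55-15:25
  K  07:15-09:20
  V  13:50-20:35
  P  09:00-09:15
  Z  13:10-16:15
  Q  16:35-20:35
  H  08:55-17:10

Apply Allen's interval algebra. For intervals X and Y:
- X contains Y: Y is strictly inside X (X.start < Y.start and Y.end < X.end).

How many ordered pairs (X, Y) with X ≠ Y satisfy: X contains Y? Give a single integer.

Checking all 110 ordered pairs for relation 'contains'; matching pairs in alphabetical order:
(A, K): A contains K ✓
(A, P): A contains P ✓
(C, P): C contains P ✓
(F, Q): F contains Q ✓
(F, U): F contains U ✓
(H, P): H contains P ✓
(H, Z): H contains Z ✓
(K, P): K contains P ✓
(W, Q): W contains Q ✓
(W, U): W contains U ✓
(W, V): W contains V ✓
(W, Z): W contains Z ✓
Count: 12.

12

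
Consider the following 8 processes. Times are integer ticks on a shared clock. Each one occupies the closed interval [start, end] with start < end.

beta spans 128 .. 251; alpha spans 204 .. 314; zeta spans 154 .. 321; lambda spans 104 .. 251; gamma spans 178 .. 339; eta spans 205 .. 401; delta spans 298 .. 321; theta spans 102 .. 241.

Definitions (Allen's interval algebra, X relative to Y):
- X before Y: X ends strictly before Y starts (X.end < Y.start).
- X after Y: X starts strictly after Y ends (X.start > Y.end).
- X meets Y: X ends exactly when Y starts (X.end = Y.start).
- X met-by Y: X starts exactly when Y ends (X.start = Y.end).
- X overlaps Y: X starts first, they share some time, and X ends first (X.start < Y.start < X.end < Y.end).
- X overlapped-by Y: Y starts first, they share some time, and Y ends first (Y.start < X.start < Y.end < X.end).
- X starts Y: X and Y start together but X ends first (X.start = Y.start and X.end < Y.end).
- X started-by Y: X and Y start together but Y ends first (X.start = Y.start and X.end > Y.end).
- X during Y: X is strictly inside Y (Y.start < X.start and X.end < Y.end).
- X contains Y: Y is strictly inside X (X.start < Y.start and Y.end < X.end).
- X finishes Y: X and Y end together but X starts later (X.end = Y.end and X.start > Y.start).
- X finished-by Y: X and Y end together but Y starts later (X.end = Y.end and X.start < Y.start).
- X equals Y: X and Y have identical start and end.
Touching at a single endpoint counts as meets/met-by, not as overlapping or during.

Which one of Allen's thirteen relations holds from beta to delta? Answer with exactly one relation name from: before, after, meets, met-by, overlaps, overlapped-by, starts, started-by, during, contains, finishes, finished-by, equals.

beta = [128, 251]; delta = [298, 321].
Compare endpoints: beta.start < delta.start, beta.start < delta.end, beta.end < delta.start, beta.end < delta.end.
That pattern is 'before'.

before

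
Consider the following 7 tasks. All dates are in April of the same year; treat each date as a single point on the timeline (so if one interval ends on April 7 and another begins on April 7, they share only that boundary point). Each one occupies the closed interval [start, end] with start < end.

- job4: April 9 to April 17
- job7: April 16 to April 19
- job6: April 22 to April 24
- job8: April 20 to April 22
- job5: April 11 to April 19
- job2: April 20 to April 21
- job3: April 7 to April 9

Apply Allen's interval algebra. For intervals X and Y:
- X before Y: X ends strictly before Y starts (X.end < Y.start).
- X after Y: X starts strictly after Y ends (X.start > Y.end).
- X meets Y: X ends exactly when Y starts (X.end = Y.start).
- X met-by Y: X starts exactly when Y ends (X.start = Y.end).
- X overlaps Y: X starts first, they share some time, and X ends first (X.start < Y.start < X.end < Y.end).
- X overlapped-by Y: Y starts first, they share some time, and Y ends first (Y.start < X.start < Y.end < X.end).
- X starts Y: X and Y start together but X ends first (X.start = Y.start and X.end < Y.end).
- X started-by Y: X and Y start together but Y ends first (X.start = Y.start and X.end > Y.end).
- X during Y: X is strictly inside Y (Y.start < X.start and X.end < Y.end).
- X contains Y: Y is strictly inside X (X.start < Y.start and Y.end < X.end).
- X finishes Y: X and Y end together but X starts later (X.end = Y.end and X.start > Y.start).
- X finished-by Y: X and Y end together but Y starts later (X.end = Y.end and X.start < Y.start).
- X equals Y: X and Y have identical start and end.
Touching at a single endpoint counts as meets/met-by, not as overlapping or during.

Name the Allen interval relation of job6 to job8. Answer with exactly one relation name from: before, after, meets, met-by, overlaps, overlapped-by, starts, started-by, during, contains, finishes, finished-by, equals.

job6 = [April 22, April 24]; job8 = [April 20, April 22].
Compare endpoints: job6.start > job8.start, job6.start = job8.end, job6.end > job8.start, job6.end > job8.end.
That pattern is 'met-by'.

met-by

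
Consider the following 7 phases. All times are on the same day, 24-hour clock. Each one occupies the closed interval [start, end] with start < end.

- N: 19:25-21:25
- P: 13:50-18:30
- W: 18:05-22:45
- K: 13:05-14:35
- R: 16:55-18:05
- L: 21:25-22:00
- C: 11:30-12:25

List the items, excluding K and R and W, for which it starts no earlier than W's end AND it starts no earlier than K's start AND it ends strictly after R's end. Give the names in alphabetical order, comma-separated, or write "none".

Conditions: its start is no earlier than W's end (X.start >= 22:45) AND its start is no earlier than K's start (X.start >= 13:05) AND its end is strictly after R's end (X.end > 18:05).
C: start 11:30 >= 22:45? ✗; start 11:30 >= 13:05? ✗; end 12:25 > 18:05? ✗ → no.
L: start 21:25 >= 22:45? ✗; start 21:25 >= 13:05? ✓; end 22:00 > 18:05? ✓ → no.
N: start 19:25 >= 22:45? ✗; start 19:25 >= 13:05? ✓; end 21:25 > 18:05? ✓ → no.
P: start 13:50 >= 22:45? ✗; start 13:50 >= 13:05? ✓; end 18:30 > 18:05? ✓ → no.
Result: none.

none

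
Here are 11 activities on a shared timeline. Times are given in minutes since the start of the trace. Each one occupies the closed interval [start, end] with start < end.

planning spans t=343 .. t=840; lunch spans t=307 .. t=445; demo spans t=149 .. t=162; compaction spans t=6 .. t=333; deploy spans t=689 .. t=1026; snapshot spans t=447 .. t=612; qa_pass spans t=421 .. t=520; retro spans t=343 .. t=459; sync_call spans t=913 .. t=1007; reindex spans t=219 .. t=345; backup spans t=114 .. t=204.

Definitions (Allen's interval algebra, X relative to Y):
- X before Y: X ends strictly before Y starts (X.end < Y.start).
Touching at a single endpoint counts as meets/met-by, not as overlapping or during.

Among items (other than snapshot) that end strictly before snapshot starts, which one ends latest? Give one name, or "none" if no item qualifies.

Target snapshot = [t=447, t=612].
backup [t=114, t=204] → before → candidate.
compaction [t=6, t=333] → before → candidate.
demo [t=149, t=162] → before → candidate.
deploy [t=689, t=1026] → after → excluded.
lunch [t=307, t=445] → before → candidate.
planning [t=343, t=840] → contains → excluded.
qa_pass [t=421, t=520] → overlaps → excluded.
reindex [t=219, t=345] → before → candidate.
retro [t=343, t=459] → overlaps → excluded.
sync_call [t=913, t=1007] → after → excluded.
Among candidates, latest end is t=445 → lunch.

lunch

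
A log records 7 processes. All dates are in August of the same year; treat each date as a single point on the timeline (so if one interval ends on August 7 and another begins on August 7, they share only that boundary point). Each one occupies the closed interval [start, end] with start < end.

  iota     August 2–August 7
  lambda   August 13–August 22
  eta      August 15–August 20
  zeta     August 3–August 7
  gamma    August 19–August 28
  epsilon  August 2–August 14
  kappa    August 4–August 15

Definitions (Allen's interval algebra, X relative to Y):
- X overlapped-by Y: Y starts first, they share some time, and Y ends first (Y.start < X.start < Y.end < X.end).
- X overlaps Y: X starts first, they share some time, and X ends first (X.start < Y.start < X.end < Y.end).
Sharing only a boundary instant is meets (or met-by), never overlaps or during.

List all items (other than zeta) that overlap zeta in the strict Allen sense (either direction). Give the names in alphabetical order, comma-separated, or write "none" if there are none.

Target zeta = [August 3, August 7].
epsilon [August 2, August 14] → contains → no.
eta [August 15, August 20] → after → no.
gamma [August 19, August 28] → after → no.
iota [August 2, August 7] → finished-by → no.
kappa [August 4, August 15] → overlapped-by → yes.
lambda [August 13, August 22] → after → no.
Result: kappa.

kappa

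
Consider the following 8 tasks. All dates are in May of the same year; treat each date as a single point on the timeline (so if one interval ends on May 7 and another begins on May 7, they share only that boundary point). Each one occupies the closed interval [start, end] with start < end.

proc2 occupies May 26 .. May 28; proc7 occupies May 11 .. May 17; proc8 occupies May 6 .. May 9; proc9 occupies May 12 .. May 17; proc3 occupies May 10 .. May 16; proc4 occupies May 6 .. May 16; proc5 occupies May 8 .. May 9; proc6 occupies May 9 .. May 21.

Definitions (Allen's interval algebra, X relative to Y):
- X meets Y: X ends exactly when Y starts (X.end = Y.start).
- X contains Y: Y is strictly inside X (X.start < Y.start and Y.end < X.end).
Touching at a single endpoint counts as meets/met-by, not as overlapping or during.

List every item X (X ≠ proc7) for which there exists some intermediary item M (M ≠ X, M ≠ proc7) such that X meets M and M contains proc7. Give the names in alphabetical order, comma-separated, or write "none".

Target proc7 = [May 11, May 17].
Intermediaries M with M contains proc7: proc6.
Via proc6 — items with X meets proc6: proc5, proc8.
Union: proc5, proc8.

proc5, proc8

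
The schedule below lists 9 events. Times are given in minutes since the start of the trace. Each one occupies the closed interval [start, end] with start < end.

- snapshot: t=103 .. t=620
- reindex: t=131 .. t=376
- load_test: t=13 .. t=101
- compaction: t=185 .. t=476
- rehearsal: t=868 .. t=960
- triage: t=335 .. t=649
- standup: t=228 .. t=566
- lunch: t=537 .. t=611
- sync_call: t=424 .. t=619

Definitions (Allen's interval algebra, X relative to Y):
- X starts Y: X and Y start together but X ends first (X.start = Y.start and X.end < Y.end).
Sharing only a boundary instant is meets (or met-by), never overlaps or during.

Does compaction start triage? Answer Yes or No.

No

compaction = [t=185, t=476], triage = [t=335, t=649].
Actual relation of compaction to triage: overlaps.
Asked whether 'starts' holds → No.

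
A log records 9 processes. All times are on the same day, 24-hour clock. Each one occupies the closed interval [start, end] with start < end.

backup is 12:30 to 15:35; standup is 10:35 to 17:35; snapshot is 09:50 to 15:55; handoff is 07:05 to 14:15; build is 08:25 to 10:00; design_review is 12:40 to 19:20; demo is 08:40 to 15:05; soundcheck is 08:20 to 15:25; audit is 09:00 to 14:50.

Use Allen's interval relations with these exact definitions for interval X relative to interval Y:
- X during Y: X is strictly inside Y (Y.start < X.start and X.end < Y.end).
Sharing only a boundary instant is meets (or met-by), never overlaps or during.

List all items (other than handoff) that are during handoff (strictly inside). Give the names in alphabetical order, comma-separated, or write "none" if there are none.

Target handoff = [07:05, 14:15].
audit [09:00, 14:50] → overlapped-by → no.
backup [12:30, 15:35] → overlapped-by → no.
build [08:25, 10:00] → during → yes.
demo [08:40, 15:05] → overlapped-by → no.
design_review [12:40, 19:20] → overlapped-by → no.
snapshot [09:50, 15:55] → overlapped-by → no.
soundcheck [08:20, 15:25] → overlapped-by → no.
standup [10:35, 17:35] → overlapped-by → no.
Result: build.

build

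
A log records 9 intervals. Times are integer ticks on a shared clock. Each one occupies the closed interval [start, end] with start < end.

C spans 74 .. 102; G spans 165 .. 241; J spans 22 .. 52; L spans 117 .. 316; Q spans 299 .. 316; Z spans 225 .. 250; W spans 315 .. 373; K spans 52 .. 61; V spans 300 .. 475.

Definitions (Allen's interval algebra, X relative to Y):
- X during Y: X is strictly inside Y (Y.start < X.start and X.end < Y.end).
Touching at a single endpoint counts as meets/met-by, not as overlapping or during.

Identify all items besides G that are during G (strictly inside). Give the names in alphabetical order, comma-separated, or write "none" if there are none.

none

Target G = [165, 241].
C [74, 102] → before → no.
J [22, 52] → before → no.
K [52, 61] → before → no.
L [117, 316] → contains → no.
Q [299, 316] → after → no.
V [300, 475] → after → no.
W [315, 373] → after → no.
Z [225, 250] → overlapped-by → no.
Result: none.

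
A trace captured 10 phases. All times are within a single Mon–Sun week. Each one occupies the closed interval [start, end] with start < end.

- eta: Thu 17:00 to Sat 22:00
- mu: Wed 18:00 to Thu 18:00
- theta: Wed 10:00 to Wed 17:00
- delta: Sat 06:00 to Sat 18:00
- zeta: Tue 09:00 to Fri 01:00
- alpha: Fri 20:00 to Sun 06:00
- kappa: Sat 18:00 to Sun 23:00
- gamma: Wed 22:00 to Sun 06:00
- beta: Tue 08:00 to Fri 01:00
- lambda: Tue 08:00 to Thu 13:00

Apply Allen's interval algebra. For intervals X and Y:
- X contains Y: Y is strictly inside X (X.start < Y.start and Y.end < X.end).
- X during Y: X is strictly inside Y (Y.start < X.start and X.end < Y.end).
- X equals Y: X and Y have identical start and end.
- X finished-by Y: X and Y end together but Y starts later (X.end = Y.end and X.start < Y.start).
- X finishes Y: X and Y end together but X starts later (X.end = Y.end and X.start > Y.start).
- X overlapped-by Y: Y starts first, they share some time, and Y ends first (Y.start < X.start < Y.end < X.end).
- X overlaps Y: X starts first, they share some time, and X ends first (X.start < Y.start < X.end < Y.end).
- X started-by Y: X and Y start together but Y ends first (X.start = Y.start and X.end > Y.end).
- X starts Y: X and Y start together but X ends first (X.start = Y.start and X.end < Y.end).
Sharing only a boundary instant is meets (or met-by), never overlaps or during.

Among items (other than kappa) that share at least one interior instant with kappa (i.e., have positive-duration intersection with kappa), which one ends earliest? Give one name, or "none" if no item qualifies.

Target kappa = [Sat 18:00, Sun 23:00].
alpha [Fri 20:00, Sun 06:00] → overlaps → candidate.
beta [Tue 08:00, Fri 01:00] → before → excluded.
delta [Sat 06:00, Sat 18:00] → meets → excluded.
eta [Thu 17:00, Sat 22:00] → overlaps → candidate.
gamma [Wed 22:00, Sun 06:00] → overlaps → candidate.
lambda [Tue 08:00, Thu 13:00] → before → excluded.
mu [Wed 18:00, Thu 18:00] → before → excluded.
theta [Wed 10:00, Wed 17:00] → before → excluded.
zeta [Tue 09:00, Fri 01:00] → before → excluded.
Among candidates, earliest end is Sat 22:00 → eta.

eta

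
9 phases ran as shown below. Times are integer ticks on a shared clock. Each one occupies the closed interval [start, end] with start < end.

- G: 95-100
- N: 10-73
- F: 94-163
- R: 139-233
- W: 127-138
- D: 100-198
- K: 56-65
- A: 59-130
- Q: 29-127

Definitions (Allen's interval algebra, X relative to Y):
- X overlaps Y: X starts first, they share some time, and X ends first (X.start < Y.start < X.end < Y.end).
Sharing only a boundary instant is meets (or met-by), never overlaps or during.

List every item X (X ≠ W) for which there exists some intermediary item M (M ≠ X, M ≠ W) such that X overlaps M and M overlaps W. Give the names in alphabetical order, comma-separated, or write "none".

Target W = [127, 138].
Intermediaries M with M overlaps W: A.
Via A — items with X overlaps A: K, N, Q.
Union: K, N, Q.

K, N, Q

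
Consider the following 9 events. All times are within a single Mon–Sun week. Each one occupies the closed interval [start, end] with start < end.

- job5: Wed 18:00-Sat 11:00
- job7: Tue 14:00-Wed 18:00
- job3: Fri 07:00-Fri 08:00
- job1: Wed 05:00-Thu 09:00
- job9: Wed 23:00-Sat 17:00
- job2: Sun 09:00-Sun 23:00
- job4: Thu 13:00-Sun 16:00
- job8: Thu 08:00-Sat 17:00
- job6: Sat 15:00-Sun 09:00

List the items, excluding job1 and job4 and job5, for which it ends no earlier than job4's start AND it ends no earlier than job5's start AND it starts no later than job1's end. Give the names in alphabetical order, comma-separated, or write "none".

Conditions: its end is no earlier than job4's start (X.end >= Thu 13:00) AND its end is no earlier than job5's start (X.end >= Wed 18:00) AND its start is no later than job1's end (X.start <= Thu 09:00).
job2: end Sun 23:00 >= Thu 13:00? ✓; end Sun 23:00 >= Wed 18:00? ✓; start Sun 09:00 <= Thu 09:00? ✗ → no.
job3: end Fri 08:00 >= Thu 13:00? ✓; end Fri 08:00 >= Wed 18:00? ✓; start Fri 07:00 <= Thu 09:00? ✗ → no.
job6: end Sun 09:00 >= Thu 13:00? ✓; end Sun 09:00 >= Wed 18:00? ✓; start Sat 15:00 <= Thu 09:00? ✗ → no.
job7: end Wed 18:00 >= Thu 13:00? ✗; end Wed 18:00 >= Wed 18:00? ✓; start Tue 14:00 <= Thu 09:00? ✓ → no.
job8: end Sat 17:00 >= Thu 13:00? ✓; end Sat 17:00 >= Wed 18:00? ✓; start Thu 08:00 <= Thu 09:00? ✓ → yes.
job9: end Sat 17:00 >= Thu 13:00? ✓; end Sat 17:00 >= Wed 18:00? ✓; start Wed 23:00 <= Thu 09:00? ✓ → yes.
Result: job8, job9.

job8, job9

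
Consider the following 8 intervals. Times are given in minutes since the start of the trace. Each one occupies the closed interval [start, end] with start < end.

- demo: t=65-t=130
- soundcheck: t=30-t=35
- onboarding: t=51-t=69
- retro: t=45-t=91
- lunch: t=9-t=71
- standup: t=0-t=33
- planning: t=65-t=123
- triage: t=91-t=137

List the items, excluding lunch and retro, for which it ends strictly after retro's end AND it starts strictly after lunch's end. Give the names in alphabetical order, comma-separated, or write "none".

Conditions: its end is strictly after retro's end (X.end > t=91) AND its start is strictly after lunch's end (X.start > t=71).
demo: end t=130 > t=91? ✓; start t=65 > t=71? ✗ → no.
onboarding: end t=69 > t=91? ✗; start t=51 > t=71? ✗ → no.
planning: end t=123 > t=91? ✓; start t=65 > t=71? ✗ → no.
soundcheck: end t=35 > t=91? ✗; start t=30 > t=71? ✗ → no.
standup: end t=33 > t=91? ✗; start t=0 > t=71? ✗ → no.
triage: end t=137 > t=91? ✓; start t=91 > t=71? ✓ → yes.
Result: triage.

triage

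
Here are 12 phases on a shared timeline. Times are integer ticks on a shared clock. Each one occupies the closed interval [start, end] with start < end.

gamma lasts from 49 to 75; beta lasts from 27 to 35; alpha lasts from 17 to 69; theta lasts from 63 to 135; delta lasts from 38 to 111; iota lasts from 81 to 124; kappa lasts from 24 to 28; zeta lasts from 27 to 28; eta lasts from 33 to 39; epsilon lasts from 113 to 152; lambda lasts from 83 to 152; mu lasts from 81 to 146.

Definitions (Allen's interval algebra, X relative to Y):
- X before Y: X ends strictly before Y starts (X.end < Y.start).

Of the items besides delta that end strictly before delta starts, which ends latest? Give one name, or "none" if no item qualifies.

beta

Target delta = [38, 111].
alpha [17, 69] → overlaps → excluded.
beta [27, 35] → before → candidate.
epsilon [113, 152] → after → excluded.
eta [33, 39] → overlaps → excluded.
gamma [49, 75] → during → excluded.
iota [81, 124] → overlapped-by → excluded.
kappa [24, 28] → before → candidate.
lambda [83, 152] → overlapped-by → excluded.
mu [81, 146] → overlapped-by → excluded.
theta [63, 135] → overlapped-by → excluded.
zeta [27, 28] → before → candidate.
Among candidates, latest end is 35 → beta.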